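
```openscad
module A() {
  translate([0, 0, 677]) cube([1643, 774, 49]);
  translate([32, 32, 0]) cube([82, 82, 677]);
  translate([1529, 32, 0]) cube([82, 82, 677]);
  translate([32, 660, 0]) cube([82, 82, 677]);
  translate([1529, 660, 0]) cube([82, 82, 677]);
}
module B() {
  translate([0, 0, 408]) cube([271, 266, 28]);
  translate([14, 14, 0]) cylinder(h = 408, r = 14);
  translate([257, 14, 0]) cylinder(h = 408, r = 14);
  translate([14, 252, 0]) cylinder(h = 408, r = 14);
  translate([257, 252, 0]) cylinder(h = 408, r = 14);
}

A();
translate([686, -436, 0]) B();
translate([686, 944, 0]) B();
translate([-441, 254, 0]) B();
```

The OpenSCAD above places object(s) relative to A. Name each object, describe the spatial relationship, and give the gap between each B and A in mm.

A is a table. B is a stool. Three stools sit around the table at the −y, +y, −x sides. The gap between each stool and the table is 170 mm.

Each stool's nearest face is 170 mm from the table's bounding box.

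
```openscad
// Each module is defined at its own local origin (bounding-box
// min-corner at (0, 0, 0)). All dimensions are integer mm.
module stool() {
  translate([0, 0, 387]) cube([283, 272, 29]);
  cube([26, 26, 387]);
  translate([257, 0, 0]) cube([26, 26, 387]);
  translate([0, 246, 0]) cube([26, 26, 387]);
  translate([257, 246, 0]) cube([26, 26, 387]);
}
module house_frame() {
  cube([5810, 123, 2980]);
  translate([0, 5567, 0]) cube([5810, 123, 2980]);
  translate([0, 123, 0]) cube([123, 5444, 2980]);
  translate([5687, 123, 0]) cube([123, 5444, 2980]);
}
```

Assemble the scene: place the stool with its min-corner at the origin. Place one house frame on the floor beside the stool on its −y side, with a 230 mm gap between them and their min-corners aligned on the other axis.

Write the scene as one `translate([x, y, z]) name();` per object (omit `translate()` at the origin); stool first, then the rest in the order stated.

stool();
translate([0, -5920, 0]) house_frame();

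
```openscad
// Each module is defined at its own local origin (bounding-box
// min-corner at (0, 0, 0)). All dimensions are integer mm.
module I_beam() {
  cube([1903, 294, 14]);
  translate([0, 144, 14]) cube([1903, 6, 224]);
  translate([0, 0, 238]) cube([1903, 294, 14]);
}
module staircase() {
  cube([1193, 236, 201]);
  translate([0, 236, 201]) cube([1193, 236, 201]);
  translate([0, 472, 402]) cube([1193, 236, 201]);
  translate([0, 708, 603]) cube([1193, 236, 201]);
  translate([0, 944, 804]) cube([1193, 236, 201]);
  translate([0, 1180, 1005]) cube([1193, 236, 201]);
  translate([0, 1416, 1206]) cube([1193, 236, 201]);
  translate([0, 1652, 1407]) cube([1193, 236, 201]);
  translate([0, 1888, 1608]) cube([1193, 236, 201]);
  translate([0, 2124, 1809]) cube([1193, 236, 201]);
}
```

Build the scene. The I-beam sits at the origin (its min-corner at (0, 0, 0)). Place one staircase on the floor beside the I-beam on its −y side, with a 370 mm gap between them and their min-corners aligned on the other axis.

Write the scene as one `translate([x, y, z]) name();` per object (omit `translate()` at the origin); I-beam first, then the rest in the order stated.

I_beam();
translate([0, -2730, 0]) staircase();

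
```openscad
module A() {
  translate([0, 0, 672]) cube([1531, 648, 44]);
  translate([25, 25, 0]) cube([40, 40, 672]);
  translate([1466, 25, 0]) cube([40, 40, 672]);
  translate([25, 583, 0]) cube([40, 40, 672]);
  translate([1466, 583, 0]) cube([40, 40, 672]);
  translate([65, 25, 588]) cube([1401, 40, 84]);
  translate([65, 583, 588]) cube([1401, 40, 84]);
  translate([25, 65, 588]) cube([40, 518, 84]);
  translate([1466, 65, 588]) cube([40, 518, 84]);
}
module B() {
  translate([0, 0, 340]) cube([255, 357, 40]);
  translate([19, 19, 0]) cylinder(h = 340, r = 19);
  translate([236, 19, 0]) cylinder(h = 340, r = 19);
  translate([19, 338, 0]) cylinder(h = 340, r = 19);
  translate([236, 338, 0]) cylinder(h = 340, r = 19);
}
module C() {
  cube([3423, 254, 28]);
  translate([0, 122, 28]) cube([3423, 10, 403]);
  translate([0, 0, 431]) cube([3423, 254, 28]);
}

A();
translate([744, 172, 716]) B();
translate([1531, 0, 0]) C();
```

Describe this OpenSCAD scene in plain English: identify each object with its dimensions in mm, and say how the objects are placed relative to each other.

A is a table: top 1531 mm (x) × 648 mm (y), 44 mm thick, upper face at z = 716 mm, on four 40×40 mm square legs, each inset 25 mm from the nearest pair of top edges, running from z = 0 to the bottom of the top. Four apron rails, 40 mm thick and 84 mm tall, run between adjacent legs with their top edges flush with the underside of the top and their outer faces flush with the legs' outer faces.

B is a four-legged stool. The seat is 255×357 mm, 40 mm thick, top at z = 380 mm. It stands on four round legs, each 38 mm in diameter, from z = 0 to the seat underside, each leg's axis is inset half a diameter from the nearest pair of seat edges (so the leg's bounding box is flush with the corner).

C is an I-beam lying along x, 3423 mm long. Overall section height 459 mm. Two flanges 254 mm wide (y) and 28 mm thick, one on the floor and one at the top; a web 10 mm thick runs between them, centred on the flange width.

The stool is on top of the table. The I-beam is against the table's +x side, with their −y faces flush.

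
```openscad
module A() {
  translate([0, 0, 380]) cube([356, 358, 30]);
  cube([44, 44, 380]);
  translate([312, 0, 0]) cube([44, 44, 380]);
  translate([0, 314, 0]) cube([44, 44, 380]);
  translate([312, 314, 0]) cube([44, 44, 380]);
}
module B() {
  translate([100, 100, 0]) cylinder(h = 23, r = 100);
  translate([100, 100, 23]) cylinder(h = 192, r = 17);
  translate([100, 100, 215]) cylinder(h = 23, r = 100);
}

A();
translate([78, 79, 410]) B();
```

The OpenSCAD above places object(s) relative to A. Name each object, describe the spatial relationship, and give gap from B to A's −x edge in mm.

The spool's min-x is at 78; the stool's min-x is 0; gap = 78 mm.

A is a stool. B is a spool. The spool is on top of the stool, centred. The gap from the spool to the stool's −x edge is 78 mm.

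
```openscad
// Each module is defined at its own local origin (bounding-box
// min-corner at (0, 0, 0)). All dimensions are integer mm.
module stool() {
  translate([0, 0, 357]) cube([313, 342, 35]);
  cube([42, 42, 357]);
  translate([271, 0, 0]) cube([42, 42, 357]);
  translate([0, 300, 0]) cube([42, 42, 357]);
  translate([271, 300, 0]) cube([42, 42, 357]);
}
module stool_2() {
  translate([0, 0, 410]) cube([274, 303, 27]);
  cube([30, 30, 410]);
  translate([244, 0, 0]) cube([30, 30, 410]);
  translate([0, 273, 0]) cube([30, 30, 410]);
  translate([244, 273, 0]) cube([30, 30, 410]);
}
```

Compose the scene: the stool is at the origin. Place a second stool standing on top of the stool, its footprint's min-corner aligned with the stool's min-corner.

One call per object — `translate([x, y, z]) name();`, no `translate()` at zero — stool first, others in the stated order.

stool();
translate([0, 0, 392]) stool_2();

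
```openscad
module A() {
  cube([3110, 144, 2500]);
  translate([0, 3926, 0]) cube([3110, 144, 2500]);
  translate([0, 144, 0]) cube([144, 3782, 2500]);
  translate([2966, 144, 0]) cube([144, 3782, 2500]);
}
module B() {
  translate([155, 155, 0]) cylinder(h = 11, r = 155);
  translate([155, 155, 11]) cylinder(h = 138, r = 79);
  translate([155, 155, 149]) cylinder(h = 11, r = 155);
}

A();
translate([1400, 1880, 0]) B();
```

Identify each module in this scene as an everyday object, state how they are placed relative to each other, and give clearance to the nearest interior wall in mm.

A is a house frame. B is a spool. The spool sits inside the house frame, centred. The clearance to the nearest interior wall is 1256 mm.

Clearances: x = 1256, y = 1736; minimum 1256 mm.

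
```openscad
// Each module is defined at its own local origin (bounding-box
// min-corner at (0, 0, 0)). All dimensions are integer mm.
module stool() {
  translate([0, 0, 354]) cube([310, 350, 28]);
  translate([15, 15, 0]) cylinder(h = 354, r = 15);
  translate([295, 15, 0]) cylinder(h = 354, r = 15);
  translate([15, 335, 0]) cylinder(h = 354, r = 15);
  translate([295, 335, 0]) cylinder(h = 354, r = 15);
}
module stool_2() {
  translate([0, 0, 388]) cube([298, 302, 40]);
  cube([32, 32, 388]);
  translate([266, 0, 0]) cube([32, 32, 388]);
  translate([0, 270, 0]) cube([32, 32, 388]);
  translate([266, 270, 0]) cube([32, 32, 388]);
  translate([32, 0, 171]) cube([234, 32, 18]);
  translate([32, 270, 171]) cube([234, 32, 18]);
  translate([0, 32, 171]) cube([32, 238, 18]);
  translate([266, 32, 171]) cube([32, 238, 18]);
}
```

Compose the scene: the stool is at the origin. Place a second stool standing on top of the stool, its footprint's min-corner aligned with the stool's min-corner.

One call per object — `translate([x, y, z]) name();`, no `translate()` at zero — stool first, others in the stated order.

stool();
translate([0, 0, 382]) stool_2();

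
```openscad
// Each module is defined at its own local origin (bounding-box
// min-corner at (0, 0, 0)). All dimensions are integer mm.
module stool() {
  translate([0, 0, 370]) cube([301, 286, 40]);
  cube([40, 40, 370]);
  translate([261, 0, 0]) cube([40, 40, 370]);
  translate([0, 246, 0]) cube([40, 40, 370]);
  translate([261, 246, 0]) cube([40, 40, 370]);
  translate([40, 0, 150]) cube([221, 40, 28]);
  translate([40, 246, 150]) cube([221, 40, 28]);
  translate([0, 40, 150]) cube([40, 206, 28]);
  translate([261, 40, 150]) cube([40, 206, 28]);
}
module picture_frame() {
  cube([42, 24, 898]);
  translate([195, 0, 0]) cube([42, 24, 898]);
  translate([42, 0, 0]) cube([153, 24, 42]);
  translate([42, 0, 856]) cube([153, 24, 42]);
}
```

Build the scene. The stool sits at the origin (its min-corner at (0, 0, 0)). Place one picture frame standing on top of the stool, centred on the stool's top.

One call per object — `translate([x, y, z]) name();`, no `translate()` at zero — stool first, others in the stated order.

stool();
translate([32, 131, 410]) picture_frame();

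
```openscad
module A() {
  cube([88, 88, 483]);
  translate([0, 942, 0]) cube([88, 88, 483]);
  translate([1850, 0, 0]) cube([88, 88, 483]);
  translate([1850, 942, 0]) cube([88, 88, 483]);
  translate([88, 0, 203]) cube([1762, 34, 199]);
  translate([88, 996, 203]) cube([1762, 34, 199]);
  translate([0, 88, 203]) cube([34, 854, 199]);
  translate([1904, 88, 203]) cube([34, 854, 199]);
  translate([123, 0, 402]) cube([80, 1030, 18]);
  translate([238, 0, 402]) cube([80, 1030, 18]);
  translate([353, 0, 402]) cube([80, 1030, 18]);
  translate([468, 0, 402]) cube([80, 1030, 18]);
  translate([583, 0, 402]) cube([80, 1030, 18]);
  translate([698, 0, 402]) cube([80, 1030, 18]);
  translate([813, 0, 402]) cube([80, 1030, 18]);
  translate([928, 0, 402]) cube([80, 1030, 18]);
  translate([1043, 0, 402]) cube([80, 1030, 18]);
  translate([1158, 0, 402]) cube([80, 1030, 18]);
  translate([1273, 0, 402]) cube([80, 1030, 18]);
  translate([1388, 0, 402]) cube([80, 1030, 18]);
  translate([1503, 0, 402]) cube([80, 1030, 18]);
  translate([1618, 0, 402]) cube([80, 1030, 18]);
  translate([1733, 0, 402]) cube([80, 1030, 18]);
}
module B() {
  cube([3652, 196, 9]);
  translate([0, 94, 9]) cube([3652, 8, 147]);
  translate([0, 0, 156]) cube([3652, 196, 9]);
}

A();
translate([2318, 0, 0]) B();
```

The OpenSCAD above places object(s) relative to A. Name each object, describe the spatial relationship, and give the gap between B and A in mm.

The I-beam's nearest face is 380 mm from the bed frame's +x face.

A is a bed frame. B is an I-beam. The I-beam is on the floor beside the bed frame on its +x side. The gap between the I-beam and the bed frame is 380 mm.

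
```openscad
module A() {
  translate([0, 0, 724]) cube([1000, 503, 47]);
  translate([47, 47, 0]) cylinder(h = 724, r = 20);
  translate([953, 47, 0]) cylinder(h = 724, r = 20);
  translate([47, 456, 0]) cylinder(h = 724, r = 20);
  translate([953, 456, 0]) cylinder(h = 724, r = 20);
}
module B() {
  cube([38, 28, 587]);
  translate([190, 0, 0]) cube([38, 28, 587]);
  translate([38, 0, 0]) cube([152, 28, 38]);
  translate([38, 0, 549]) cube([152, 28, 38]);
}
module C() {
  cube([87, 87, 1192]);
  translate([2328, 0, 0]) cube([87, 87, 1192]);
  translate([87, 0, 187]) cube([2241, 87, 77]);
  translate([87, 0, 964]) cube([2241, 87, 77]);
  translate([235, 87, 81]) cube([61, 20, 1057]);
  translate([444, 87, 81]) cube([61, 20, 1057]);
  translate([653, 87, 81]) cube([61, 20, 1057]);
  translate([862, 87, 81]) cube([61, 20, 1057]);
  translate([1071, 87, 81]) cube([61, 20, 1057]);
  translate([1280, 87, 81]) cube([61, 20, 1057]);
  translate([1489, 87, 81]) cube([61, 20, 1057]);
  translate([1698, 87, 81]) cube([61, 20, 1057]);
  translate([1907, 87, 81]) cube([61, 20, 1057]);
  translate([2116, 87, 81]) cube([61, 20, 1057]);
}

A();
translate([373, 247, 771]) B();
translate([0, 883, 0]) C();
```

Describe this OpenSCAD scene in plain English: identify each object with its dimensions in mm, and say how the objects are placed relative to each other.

A is a table: top 1000 mm (x) × 503 mm (y), 47 mm thick, upper face at z = 771 mm, on four round legs of 40 mm diameter, each leg's bounding box inset 27 mm from the nearest pair of top edges, running from z = 0 to the bottom of the top.

B is a rectangular picture frame lying in the x–z plane (depth along y). The opening is 152 mm wide (x) by 511 mm tall (z), surrounded by a border 38 mm wide on all four sides. The frame is 28 mm deep and is made of two full-height vertical stiles with two horizontal rails fitted between them.

C is a fence section. Two 87×87 mm posts, 1192 mm tall, stand on the floor with a clear span of 2241 mm between their inner faces. Two horizontal rails of 87×77 mm section span the gap between the posts with their undersides at z = 187 mm and z = 964 mm, flush with the posts' −y face. 10 pickets, each 61 mm wide, 20 mm thick and 1057 mm tall, are fixed to the +y face of the rails with their bottoms at z = 81 mm, evenly spaced across the span with equal gaps (rounded down to the nearest mm) at the −x end and between each pair — any rounding remainder accumulates at the +x end.

The picture frame is on top of the table. The fence section is on the floor beside the table on its +y side.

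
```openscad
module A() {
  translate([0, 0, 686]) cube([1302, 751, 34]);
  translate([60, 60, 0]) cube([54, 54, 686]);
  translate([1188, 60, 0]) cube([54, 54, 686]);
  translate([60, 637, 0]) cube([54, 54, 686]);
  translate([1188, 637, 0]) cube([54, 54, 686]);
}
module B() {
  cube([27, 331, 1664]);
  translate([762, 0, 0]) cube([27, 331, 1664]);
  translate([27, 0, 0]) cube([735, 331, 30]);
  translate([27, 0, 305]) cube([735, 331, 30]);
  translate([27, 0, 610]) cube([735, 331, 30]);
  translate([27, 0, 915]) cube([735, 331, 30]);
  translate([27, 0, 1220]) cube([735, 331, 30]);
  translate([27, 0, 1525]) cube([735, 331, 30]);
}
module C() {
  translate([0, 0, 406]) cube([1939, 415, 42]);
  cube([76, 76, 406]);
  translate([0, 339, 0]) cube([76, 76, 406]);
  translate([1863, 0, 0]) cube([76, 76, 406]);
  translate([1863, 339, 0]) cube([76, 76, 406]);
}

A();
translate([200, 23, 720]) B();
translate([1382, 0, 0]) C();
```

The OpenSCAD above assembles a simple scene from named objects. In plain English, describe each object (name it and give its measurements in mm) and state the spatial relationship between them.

A is a table with a 1302×751 mm rectangular top, 34 mm thick, top surface at z = 720 mm, supported by four 54×54 mm square legs, each inset 60 mm from the nearest pair of top edges, running from the floor.

B is an open bookshelf. Two side panels, each 27 mm thick, 331 mm deep and 1664 mm tall, stand 789 mm apart (outside-to-outside). Between them sit 6 shelves, each 30 mm thick and 331 mm deep, spanning the full gap between the sides. The bottom shelf rests on the floor (its underside at z = 0) and the clear gap between one shelf's top and the next shelf's underside is 275 mm.

C is a bench: a 1939×415 mm seat slab, 42 mm thick, top at z = 448 mm, on four 76×76 mm square legs flush with the seat corners and standing on z = 0.

The bookshelf is on top of the table. The bench is on the floor beside the table on its +x side.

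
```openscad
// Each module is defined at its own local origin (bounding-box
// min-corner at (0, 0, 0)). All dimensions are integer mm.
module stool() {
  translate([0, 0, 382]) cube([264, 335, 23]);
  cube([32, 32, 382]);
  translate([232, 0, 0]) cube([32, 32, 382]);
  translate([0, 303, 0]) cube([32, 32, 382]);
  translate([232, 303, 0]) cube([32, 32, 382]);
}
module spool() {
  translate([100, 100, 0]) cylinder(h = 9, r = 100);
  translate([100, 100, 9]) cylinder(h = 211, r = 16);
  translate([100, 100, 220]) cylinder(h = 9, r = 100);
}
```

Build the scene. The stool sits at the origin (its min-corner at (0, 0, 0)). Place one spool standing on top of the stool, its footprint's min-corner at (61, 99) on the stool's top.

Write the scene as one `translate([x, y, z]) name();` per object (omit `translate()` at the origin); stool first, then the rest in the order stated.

stool();
translate([61, 99, 405]) spool();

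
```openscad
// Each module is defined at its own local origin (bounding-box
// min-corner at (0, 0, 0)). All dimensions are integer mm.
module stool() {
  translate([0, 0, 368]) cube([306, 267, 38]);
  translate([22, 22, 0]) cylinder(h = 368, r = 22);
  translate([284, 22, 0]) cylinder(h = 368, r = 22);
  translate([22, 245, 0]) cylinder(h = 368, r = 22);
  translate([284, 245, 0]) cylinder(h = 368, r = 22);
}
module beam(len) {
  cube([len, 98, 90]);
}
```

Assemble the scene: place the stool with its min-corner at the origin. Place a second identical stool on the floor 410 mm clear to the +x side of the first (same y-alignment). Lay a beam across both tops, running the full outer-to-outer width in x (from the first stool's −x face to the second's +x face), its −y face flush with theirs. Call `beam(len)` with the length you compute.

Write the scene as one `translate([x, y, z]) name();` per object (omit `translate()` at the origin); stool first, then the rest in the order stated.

stool();
translate([716, 0, 0]) stool();
translate([0, 0, 406]) beam(1022);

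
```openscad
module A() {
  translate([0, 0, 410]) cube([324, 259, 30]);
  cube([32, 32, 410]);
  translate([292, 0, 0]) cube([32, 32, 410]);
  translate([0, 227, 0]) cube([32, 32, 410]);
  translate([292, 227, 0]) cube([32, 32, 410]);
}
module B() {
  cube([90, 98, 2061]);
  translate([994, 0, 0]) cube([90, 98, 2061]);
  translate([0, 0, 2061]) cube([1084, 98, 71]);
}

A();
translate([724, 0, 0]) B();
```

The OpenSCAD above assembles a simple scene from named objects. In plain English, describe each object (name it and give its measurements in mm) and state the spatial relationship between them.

A is a simple wooden stool: a rectangular seat 324 mm (x) by 259 mm (y), 30 mm thick, top face at z = 440 mm, on four square legs, each 32×32 mm in cross-section. The legs rest on z = 0, each flush with a corner of the seat.

B is a rectangular door frame: two vertical jambs of 90×98 mm section, 2061 mm tall, with a clear opening 904 mm wide between their inner faces. A header 71 mm tall and 98 mm deep lies on top of the jambs and spans the full outside width.

The door frame is on the floor beside the stool on its +x side.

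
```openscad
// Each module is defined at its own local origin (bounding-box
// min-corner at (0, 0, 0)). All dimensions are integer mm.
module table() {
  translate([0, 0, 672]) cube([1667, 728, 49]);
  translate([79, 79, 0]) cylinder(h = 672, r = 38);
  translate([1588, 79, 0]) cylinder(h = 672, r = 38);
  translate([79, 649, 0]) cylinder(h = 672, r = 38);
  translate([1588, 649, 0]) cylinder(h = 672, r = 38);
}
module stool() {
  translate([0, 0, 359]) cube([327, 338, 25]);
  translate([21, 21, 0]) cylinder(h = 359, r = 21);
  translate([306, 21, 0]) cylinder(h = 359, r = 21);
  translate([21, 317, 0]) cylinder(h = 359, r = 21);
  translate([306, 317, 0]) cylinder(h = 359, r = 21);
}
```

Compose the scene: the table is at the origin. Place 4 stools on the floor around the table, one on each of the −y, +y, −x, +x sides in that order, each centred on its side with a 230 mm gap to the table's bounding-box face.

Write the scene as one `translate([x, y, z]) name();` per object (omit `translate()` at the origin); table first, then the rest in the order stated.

table();
translate([670, -568, 0]) stool();
translate([670, 958, 0]) stool();
translate([-557, 195, 0]) stool();
translate([1897, 195, 0]) stool();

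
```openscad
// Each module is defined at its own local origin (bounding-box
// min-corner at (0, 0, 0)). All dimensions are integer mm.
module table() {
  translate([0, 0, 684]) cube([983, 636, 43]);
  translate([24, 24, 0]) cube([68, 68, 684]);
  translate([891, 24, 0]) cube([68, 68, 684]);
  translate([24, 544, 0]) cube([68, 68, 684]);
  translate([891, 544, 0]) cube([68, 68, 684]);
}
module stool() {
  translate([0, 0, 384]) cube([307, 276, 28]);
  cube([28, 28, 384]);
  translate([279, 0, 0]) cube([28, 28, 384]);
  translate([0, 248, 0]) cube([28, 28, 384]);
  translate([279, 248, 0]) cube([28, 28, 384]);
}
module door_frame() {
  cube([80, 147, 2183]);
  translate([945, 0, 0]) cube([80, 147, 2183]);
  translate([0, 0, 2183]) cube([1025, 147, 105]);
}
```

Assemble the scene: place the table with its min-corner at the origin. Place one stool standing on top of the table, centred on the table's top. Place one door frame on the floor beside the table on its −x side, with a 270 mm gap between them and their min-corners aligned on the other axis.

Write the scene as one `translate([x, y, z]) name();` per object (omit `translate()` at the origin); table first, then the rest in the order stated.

table();
translate([338, 180, 727]) stool();
translate([-1295, 0, 0]) door_frame();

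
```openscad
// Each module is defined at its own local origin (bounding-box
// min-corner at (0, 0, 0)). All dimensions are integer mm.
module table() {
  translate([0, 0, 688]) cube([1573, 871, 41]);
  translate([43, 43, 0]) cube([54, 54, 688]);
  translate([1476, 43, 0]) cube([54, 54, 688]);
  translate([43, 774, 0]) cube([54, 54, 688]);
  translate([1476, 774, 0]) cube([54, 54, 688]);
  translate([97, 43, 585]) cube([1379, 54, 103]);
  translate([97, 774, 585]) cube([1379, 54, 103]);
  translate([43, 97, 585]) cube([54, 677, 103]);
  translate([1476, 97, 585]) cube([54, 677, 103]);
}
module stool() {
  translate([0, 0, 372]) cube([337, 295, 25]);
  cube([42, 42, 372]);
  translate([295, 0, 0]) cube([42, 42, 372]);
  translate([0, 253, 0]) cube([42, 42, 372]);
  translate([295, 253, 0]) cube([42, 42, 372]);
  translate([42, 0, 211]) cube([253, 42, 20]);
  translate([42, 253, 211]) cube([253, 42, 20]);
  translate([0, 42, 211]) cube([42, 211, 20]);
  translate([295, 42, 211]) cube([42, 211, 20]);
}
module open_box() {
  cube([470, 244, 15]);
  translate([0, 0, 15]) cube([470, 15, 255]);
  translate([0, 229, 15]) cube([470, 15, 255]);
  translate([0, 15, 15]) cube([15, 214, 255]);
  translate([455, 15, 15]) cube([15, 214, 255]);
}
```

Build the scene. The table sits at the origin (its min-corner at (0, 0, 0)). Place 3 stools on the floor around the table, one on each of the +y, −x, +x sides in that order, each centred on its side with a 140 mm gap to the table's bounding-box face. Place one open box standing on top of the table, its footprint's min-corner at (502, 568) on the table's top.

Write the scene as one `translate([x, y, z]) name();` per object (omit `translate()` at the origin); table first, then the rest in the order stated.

table();
translate([618, 1011, 0]) stool();
translate([-477, 288, 0]) stool();
translate([1713, 288, 0]) stool();
translate([502, 568, 729]) open_box();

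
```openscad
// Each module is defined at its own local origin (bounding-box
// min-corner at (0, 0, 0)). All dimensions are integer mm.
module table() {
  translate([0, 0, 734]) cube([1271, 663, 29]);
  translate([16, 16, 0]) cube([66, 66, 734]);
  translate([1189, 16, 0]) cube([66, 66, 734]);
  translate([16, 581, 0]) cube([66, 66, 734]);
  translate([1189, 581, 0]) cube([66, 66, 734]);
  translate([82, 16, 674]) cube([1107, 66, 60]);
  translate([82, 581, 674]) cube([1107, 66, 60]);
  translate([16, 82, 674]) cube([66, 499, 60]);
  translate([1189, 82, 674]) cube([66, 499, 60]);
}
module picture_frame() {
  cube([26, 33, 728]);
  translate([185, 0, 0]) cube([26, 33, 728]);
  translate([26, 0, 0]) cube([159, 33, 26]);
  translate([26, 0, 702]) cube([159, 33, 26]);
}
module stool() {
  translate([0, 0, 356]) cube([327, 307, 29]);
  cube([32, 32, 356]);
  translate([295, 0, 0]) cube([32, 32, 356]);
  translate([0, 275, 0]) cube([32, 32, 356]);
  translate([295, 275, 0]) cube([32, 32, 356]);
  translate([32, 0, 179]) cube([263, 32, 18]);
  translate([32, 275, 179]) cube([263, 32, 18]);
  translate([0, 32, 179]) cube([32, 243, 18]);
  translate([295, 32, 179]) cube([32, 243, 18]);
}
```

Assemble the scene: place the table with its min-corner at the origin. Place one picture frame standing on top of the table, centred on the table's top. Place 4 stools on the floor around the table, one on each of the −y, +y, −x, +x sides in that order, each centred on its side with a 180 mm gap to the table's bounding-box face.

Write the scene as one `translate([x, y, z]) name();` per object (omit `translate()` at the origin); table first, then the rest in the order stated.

table();
translate([530, 315, 763]) picture_frame();
translate([472, -487, 0]) stool();
translate([472, 843, 0]) stool();
translate([-507, 178, 0]) stool();
translate([1451, 178, 0]) stool();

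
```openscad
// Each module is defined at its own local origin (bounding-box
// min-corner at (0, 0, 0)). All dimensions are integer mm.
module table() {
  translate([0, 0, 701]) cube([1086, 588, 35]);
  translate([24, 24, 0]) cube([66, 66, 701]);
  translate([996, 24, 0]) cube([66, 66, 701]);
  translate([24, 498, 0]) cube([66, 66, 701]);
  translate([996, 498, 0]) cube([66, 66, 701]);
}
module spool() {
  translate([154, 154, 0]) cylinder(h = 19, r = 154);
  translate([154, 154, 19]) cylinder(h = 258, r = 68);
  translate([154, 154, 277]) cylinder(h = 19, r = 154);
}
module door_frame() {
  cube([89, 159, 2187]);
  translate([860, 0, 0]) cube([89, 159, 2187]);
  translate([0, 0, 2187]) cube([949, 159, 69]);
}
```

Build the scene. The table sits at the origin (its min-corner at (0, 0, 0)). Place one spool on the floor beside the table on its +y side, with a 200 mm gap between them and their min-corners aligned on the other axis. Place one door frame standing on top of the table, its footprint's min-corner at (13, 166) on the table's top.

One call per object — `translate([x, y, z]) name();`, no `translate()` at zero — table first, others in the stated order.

table();
translate([0, 788, 0]) spool();
translate([13, 166, 736]) door_frame();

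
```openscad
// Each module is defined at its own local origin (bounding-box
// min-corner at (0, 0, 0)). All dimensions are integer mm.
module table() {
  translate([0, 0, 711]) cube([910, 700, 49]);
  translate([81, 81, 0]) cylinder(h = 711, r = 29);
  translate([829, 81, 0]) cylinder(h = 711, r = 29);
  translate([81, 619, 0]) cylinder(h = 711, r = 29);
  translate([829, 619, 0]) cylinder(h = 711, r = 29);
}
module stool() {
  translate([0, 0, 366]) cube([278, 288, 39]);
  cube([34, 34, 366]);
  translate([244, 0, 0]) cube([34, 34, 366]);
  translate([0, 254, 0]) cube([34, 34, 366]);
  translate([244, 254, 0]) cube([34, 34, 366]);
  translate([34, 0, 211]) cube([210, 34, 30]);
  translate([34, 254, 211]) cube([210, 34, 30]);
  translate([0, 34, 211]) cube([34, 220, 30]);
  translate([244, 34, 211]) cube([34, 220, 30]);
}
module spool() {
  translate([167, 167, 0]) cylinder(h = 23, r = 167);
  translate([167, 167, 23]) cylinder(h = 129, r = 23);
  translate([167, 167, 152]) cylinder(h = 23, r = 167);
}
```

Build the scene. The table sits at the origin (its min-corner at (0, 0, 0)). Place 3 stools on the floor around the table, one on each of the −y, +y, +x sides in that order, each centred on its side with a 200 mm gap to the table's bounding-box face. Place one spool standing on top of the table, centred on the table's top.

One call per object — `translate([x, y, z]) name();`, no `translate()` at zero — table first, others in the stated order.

table();
translate([316, -488, 0]) stool();
translate([316, 900, 0]) stool();
translate([1110, 206, 0]) stool();
translate([288, 183, 760]) spool();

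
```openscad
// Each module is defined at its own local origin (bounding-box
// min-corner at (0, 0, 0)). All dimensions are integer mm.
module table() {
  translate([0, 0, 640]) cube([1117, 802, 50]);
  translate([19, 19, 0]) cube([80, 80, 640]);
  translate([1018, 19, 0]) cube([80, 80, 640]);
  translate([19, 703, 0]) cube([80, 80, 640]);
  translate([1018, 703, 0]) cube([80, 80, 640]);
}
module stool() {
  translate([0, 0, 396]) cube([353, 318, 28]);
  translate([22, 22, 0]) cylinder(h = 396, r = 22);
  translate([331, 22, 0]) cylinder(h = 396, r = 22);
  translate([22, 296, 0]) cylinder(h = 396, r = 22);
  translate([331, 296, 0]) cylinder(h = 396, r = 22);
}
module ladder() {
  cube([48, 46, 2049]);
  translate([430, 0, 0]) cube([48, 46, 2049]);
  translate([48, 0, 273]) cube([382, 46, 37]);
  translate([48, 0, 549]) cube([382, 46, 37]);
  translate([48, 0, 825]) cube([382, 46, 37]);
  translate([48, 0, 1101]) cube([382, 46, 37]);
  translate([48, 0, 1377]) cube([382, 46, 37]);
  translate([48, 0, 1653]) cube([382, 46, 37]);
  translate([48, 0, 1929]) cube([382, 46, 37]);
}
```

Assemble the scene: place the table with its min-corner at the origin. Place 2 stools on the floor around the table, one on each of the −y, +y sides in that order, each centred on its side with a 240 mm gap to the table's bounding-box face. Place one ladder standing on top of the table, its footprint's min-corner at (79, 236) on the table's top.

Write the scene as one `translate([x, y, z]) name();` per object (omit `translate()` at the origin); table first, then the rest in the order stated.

table();
translate([382, -558, 0]) stool();
translate([382, 1042, 0]) stool();
translate([79, 236, 690]) ladder();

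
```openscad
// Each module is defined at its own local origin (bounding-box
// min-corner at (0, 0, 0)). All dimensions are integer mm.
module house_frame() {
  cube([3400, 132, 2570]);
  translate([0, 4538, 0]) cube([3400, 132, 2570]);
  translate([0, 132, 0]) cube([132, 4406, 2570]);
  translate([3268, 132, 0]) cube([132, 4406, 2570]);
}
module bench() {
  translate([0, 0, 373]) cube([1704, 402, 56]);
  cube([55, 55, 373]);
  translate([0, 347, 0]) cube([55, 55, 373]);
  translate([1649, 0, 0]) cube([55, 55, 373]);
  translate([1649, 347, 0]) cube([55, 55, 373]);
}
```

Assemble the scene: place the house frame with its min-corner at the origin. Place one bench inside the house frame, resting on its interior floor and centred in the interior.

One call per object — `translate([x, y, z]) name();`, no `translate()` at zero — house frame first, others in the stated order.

house_frame();
translate([848, 2134, 0]) bench();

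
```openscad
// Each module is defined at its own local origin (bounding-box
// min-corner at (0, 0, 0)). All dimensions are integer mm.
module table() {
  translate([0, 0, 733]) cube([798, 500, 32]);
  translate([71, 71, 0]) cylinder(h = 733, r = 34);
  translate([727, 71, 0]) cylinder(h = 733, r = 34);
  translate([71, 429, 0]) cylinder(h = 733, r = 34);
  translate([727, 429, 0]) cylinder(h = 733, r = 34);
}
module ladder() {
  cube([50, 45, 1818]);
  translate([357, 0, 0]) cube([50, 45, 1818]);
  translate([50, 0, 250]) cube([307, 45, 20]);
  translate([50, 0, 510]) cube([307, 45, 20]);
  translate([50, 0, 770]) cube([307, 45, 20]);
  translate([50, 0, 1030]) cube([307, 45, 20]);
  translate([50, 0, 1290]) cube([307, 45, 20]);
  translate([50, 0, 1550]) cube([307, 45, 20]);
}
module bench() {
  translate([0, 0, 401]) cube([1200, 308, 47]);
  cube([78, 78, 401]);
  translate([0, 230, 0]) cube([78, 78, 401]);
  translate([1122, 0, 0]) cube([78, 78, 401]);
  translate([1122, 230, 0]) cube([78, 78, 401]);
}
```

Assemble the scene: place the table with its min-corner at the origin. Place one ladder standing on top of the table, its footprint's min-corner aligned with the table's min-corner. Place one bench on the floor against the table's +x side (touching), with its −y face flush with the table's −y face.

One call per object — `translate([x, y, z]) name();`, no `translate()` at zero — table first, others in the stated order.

table();
translate([0, 0, 765]) ladder();
translate([798, 0, 0]) bench();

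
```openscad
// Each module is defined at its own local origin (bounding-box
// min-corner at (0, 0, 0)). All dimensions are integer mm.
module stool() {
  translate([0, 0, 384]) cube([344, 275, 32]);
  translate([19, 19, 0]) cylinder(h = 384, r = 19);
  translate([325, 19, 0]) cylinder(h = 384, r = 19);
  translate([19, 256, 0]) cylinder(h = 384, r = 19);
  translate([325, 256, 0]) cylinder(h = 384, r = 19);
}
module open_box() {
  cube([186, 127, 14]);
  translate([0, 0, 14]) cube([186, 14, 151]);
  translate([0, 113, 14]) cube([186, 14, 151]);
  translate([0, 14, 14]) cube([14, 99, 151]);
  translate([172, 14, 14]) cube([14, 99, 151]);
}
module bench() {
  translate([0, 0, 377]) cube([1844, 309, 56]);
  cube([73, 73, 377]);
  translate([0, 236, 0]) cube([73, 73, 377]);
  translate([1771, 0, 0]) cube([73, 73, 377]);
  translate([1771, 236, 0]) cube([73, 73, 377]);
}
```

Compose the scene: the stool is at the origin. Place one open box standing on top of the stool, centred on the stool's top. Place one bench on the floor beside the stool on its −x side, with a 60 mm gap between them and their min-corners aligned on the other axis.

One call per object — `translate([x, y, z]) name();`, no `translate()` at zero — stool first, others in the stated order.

stool();
translate([79, 74, 416]) open_box();
translate([-1904, 0, 0]) bench();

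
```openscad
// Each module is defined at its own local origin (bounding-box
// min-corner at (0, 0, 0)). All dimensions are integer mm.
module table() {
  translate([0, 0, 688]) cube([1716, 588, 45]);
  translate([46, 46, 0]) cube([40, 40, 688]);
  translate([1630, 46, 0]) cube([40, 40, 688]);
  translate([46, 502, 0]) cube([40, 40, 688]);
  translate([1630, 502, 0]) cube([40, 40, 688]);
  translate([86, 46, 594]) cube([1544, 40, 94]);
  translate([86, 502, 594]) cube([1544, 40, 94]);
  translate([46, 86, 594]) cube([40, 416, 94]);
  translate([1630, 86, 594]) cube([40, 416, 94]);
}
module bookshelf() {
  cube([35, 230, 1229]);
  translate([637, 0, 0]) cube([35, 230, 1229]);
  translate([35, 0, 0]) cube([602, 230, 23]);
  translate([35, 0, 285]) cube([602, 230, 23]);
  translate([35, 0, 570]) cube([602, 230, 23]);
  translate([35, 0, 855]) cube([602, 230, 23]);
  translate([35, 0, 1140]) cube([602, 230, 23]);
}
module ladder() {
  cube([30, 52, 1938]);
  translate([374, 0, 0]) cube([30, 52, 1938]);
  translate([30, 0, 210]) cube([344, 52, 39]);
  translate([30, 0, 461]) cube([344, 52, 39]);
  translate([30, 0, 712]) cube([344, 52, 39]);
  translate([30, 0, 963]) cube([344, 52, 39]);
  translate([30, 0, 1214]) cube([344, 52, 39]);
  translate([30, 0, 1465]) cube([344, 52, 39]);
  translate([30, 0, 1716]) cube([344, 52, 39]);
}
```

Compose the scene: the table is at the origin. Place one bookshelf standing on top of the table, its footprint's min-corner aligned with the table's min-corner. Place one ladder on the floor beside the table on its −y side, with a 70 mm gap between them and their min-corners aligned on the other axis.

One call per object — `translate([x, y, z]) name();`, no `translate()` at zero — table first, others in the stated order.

table();
translate([0, 0, 733]) bookshelf();
translate([0, -122, 0]) ladder();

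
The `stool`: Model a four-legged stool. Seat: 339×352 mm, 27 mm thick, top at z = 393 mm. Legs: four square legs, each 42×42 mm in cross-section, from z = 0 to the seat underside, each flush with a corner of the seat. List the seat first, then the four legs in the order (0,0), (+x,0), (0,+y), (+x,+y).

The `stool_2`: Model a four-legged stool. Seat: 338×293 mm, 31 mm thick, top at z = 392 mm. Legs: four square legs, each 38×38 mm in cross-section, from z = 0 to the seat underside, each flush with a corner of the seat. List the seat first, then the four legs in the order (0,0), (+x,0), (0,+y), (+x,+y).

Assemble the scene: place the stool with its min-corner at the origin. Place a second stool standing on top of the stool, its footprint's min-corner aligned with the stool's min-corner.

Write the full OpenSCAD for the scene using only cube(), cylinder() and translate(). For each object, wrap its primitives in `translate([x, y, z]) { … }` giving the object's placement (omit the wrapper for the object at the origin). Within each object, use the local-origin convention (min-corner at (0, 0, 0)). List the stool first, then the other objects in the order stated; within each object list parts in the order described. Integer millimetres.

translate([0, 0, 366]) cube([339, 352, 27]);
cube([42, 42, 366]);
translate([297, 0, 0]) cube([42, 42, 366]);
translate([0, 310, 0]) cube([42, 42, 366]);
translate([297, 310, 0]) cube([42, 42, 366]);
translate([0, 0, 393]) {
  translate([0, 0, 361]) cube([338, 293, 31]);
  cube([38, 38, 361]);
  translate([300, 0, 0]) cube([38, 38, 361]);
  translate([0, 255, 0]) cube([38, 38, 361]);
  translate([300, 255, 0]) cube([38, 38, 361]);
}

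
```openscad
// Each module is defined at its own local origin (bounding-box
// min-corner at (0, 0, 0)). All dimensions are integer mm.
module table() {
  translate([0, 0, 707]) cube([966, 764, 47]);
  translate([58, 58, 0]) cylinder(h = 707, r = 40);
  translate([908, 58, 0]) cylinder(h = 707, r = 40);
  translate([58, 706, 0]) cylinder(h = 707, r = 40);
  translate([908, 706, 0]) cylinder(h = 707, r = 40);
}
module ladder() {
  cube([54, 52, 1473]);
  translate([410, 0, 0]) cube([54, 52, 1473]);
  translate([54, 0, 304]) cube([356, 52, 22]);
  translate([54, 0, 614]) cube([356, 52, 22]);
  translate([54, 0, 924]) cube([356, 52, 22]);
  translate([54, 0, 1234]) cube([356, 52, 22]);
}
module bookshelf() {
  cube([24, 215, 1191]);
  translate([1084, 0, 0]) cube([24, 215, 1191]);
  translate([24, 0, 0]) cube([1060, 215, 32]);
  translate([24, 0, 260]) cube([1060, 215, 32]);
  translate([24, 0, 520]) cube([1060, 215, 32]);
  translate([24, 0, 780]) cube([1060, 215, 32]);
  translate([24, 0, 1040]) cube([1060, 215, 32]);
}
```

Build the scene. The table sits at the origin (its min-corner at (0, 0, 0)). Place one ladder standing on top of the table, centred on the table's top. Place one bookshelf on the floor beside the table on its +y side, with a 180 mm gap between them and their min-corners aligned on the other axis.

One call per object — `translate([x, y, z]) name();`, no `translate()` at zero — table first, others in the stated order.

table();
translate([251, 356, 754]) ladder();
translate([0, 944, 0]) bookshelf();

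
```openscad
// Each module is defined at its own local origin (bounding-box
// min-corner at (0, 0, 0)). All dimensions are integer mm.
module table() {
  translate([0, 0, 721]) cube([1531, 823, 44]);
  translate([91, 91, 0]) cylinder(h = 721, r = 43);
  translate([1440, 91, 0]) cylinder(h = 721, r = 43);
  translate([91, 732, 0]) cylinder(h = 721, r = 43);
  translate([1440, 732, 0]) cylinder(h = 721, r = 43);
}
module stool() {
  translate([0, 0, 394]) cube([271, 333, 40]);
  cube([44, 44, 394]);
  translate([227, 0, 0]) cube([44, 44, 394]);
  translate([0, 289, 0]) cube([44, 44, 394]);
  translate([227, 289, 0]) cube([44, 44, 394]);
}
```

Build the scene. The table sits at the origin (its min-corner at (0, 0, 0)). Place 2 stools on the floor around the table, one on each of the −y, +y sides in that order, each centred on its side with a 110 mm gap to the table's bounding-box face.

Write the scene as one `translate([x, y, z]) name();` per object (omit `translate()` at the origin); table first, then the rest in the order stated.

table();
translate([630, -443, 0]) stool();
translate([630, 933, 0]) stool();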